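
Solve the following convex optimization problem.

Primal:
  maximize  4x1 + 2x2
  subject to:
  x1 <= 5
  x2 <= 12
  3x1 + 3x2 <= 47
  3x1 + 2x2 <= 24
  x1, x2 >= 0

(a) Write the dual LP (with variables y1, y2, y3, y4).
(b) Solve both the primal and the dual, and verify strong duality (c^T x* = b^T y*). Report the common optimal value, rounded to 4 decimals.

The standard primal-dual pair for 'max c^T x s.t. A x <= b, x >= 0' is:
  Dual:  min b^T y  s.t.  A^T y >= c,  y >= 0.

So the dual LP is:
  minimize  5y1 + 12y2 + 47y3 + 24y4
  subject to:
    y1 + 3y3 + 3y4 >= 4
    y2 + 3y3 + 2y4 >= 2
    y1, y2, y3, y4 >= 0

Solving the primal: x* = (5, 4.5).
  primal value c^T x* = 29.
Solving the dual: y* = (1, 0, 0, 1).
  dual value b^T y* = 29.
Strong duality: c^T x* = b^T y*. Confirmed.

29


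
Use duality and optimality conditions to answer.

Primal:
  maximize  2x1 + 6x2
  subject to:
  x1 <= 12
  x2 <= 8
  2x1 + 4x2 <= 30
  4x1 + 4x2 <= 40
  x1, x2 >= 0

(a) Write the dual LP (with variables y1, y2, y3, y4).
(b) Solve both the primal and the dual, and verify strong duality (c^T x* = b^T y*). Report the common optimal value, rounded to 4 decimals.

The standard primal-dual pair for 'max c^T x s.t. A x <= b, x >= 0' is:
  Dual:  min b^T y  s.t.  A^T y >= c,  y >= 0.

So the dual LP is:
  minimize  12y1 + 8y2 + 30y3 + 40y4
  subject to:
    y1 + 2y3 + 4y4 >= 2
    y2 + 4y3 + 4y4 >= 6
    y1, y2, y3, y4 >= 0

Solving the primal: x* = (0, 7.5).
  primal value c^T x* = 45.
Solving the dual: y* = (0, 0, 1.5, 0).
  dual value b^T y* = 45.
Strong duality: c^T x* = b^T y*. Confirmed.

45


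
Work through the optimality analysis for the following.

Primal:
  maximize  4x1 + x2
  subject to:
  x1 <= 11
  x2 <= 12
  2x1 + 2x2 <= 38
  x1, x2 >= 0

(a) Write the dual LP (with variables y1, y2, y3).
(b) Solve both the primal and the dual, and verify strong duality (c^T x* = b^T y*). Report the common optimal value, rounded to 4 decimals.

The standard primal-dual pair for 'max c^T x s.t. A x <= b, x >= 0' is:
  Dual:  min b^T y  s.t.  A^T y >= c,  y >= 0.

So the dual LP is:
  minimize  11y1 + 12y2 + 38y3
  subject to:
    y1 + 2y3 >= 4
    y2 + 2y3 >= 1
    y1, y2, y3 >= 0

Solving the primal: x* = (11, 8).
  primal value c^T x* = 52.
Solving the dual: y* = (3, 0, 0.5).
  dual value b^T y* = 52.
Strong duality: c^T x* = b^T y*. Confirmed.

52


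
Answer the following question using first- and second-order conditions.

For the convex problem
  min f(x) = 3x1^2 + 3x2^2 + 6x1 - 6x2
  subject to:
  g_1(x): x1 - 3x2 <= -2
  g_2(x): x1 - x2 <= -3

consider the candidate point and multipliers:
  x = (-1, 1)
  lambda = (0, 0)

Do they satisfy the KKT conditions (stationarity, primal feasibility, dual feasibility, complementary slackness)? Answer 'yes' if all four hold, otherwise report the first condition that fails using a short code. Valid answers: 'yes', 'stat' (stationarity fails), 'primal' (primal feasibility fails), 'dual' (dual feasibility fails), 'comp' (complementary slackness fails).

Gradient of f: grad f(x) = Q x + c = (0, 0)
Constraint values g_i(x) = a_i^T x - b_i:
  g_1((-1, 1)) = -2
  g_2((-1, 1)) = 1
Stationarity residual: grad f(x) + sum_i lambda_i a_i = (0, 0)
  -> stationarity OK
Primal feasibility (all g_i <= 0): FAILS
Dual feasibility (all lambda_i >= 0): OK
Complementary slackness (lambda_i * g_i(x) = 0 for all i): OK

Verdict: the first failing condition is primal_feasibility -> primal.

primal


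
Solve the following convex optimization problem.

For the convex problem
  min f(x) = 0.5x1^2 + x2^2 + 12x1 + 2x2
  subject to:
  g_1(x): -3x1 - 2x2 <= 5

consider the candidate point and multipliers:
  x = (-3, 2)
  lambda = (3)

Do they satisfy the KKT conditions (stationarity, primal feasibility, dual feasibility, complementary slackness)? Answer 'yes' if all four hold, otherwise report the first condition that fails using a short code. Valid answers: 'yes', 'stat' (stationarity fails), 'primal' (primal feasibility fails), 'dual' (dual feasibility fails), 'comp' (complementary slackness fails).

Gradient of f: grad f(x) = Q x + c = (9, 6)
Constraint values g_i(x) = a_i^T x - b_i:
  g_1((-3, 2)) = 0
Stationarity residual: grad f(x) + sum_i lambda_i a_i = (0, 0)
  -> stationarity OK
Primal feasibility (all g_i <= 0): OK
Dual feasibility (all lambda_i >= 0): OK
Complementary slackness (lambda_i * g_i(x) = 0 for all i): OK

Verdict: yes, KKT holds.

yes


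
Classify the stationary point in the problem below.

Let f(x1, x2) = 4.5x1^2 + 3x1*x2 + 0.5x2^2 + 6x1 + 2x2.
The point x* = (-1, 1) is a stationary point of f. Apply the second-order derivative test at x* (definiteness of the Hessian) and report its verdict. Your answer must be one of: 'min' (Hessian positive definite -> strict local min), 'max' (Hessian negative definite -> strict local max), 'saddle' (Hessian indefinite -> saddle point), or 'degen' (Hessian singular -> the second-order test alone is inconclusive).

Compute the Hessian H = grad^2 f:
  H = [[9, 3], [3, 1]]
Verify stationarity: grad f(x*) = H x* + g = (0, 0).
Eigenvalues of H: 0, 10.
H has a zero eigenvalue (singular; positive semidefinite but not definite), so H is neither positive definite, negative definite, nor indefinite. The second-order test alone is inconclusive -> degen.
(Indeed, f is constant along the null direction of H through x*, so x* is not a strict local extremum.)

degen


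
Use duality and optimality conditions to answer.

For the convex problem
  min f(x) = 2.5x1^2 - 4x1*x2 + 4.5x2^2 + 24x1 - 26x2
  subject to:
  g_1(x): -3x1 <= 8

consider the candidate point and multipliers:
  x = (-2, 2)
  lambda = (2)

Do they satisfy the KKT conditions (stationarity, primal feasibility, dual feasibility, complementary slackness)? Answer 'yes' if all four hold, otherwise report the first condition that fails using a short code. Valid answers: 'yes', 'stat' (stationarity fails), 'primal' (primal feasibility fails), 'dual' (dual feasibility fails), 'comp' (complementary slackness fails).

Gradient of f: grad f(x) = Q x + c = (6, 0)
Constraint values g_i(x) = a_i^T x - b_i:
  g_1((-2, 2)) = -2
Stationarity residual: grad f(x) + sum_i lambda_i a_i = (0, 0)
  -> stationarity OK
Primal feasibility (all g_i <= 0): OK
Dual feasibility (all lambda_i >= 0): OK
Complementary slackness (lambda_i * g_i(x) = 0 for all i): FAILS

Verdict: the first failing condition is complementary_slackness -> comp.

comp


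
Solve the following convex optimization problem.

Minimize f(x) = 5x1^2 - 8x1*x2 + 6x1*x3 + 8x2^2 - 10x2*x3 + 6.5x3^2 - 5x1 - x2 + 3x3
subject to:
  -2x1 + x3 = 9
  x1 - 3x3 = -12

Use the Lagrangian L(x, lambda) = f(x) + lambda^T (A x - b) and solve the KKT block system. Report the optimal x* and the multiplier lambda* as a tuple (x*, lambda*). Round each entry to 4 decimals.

Form the Lagrangian:
  L(x, lambda) = (1/2) x^T Q x + c^T x + lambda^T (A x - b)
Stationarity (grad_x L = 0): Q x + c + A^T lambda = 0.
Primal feasibility: A x = b.

This gives the KKT block system:
  [ Q   A^T ] [ x     ]   [-c ]
  [ A    0  ] [ lambda ] = [ b ]

Solving the linear system:
  x*      = (-3, 0.4375, 3)
  lambda* = (-8.375, 3.75)
  f(x*)   = 71.9687

x* = (-3, 0.4375, 3), lambda* = (-8.375, 3.75)


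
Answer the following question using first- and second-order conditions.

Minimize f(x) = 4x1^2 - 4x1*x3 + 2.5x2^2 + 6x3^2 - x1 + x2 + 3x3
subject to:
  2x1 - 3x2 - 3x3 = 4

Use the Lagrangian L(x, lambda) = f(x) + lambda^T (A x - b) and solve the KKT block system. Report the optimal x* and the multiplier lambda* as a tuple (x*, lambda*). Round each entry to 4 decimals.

Form the Lagrangian:
  L(x, lambda) = (1/2) x^T Q x + c^T x + lambda^T (A x - b)
Stationarity (grad_x L = 0): Q x + c + A^T lambda = 0.
Primal feasibility: A x = b.

This gives the KKT block system:
  [ Q   A^T ] [ x     ]   [-c ]
  [ A    0  ] [ lambda ] = [ b ]

Solving the linear system:
  x*      = (0.1472, -0.7889, -0.4463)
  lambda* = (-0.9815)
  f(x*)   = 0.8255

x* = (0.1472, -0.7889, -0.4463), lambda* = (-0.9815)


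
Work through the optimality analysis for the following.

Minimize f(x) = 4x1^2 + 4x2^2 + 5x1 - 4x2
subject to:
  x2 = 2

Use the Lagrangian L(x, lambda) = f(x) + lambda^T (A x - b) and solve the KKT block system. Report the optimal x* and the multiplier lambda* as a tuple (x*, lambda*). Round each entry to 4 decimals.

Form the Lagrangian:
  L(x, lambda) = (1/2) x^T Q x + c^T x + lambda^T (A x - b)
Stationarity (grad_x L = 0): Q x + c + A^T lambda = 0.
Primal feasibility: A x = b.

This gives the KKT block system:
  [ Q   A^T ] [ x     ]   [-c ]
  [ A    0  ] [ lambda ] = [ b ]

Solving the linear system:
  x*      = (-0.625, 2)
  lambda* = (-12)
  f(x*)   = 6.4375

x* = (-0.625, 2), lambda* = (-12)


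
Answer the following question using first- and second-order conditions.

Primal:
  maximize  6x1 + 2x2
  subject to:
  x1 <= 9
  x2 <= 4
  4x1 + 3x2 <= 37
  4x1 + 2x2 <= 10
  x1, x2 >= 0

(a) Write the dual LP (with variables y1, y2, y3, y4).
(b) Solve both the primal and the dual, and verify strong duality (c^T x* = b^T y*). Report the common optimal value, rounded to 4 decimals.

The standard primal-dual pair for 'max c^T x s.t. A x <= b, x >= 0' is:
  Dual:  min b^T y  s.t.  A^T y >= c,  y >= 0.

So the dual LP is:
  minimize  9y1 + 4y2 + 37y3 + 10y4
  subject to:
    y1 + 4y3 + 4y4 >= 6
    y2 + 3y3 + 2y4 >= 2
    y1, y2, y3, y4 >= 0

Solving the primal: x* = (2.5, 0).
  primal value c^T x* = 15.
Solving the dual: y* = (0, 0, 0, 1.5).
  dual value b^T y* = 15.
Strong duality: c^T x* = b^T y*. Confirmed.

15


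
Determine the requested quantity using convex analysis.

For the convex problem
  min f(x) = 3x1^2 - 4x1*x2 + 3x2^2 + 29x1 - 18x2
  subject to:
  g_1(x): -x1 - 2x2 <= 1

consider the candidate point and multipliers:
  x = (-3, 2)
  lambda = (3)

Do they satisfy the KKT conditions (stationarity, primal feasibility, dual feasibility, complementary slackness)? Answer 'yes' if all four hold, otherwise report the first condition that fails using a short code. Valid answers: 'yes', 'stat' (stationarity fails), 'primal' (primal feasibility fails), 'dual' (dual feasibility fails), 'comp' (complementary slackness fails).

Gradient of f: grad f(x) = Q x + c = (3, 6)
Constraint values g_i(x) = a_i^T x - b_i:
  g_1((-3, 2)) = -2
Stationarity residual: grad f(x) + sum_i lambda_i a_i = (0, 0)
  -> stationarity OK
Primal feasibility (all g_i <= 0): OK
Dual feasibility (all lambda_i >= 0): OK
Complementary slackness (lambda_i * g_i(x) = 0 for all i): FAILS

Verdict: the first failing condition is complementary_slackness -> comp.

comp


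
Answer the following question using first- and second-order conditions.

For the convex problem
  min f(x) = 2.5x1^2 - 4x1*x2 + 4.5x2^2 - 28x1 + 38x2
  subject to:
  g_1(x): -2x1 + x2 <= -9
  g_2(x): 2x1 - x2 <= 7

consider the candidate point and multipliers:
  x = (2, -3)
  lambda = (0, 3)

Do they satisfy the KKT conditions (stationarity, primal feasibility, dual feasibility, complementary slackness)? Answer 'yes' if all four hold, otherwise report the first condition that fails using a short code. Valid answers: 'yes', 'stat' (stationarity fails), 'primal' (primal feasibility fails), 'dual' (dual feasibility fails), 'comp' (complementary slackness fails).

Gradient of f: grad f(x) = Q x + c = (-6, 3)
Constraint values g_i(x) = a_i^T x - b_i:
  g_1((2, -3)) = 2
  g_2((2, -3)) = 0
Stationarity residual: grad f(x) + sum_i lambda_i a_i = (0, 0)
  -> stationarity OK
Primal feasibility (all g_i <= 0): FAILS
Dual feasibility (all lambda_i >= 0): OK
Complementary slackness (lambda_i * g_i(x) = 0 for all i): OK

Verdict: the first failing condition is primal_feasibility -> primal.

primal


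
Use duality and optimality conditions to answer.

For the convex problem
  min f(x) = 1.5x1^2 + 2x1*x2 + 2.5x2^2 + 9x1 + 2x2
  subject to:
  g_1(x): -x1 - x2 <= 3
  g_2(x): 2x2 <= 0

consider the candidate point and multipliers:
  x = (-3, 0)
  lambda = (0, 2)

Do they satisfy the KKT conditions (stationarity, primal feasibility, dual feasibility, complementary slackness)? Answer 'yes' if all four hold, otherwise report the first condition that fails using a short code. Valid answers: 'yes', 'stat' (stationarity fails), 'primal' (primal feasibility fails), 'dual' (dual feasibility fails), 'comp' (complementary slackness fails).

Gradient of f: grad f(x) = Q x + c = (0, -4)
Constraint values g_i(x) = a_i^T x - b_i:
  g_1((-3, 0)) = 0
  g_2((-3, 0)) = 0
Stationarity residual: grad f(x) + sum_i lambda_i a_i = (0, 0)
  -> stationarity OK
Primal feasibility (all g_i <= 0): OK
Dual feasibility (all lambda_i >= 0): OK
Complementary slackness (lambda_i * g_i(x) = 0 for all i): OK

Verdict: yes, KKT holds.

yes


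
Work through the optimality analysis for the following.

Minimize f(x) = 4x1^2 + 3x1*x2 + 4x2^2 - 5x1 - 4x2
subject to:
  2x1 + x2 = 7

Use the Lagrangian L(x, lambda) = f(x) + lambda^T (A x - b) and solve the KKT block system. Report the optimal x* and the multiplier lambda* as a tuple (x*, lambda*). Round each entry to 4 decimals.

Form the Lagrangian:
  L(x, lambda) = (1/2) x^T Q x + c^T x + lambda^T (A x - b)
Stationarity (grad_x L = 0): Q x + c + A^T lambda = 0.
Primal feasibility: A x = b.

This gives the KKT block system:
  [ Q   A^T ] [ x     ]   [-c ]
  [ A    0  ] [ lambda ] = [ b ]

Solving the linear system:
  x*      = (3.1429, 0.7143)
  lambda* = (-11.1429)
  f(x*)   = 29.7143

x* = (3.1429, 0.7143), lambda* = (-11.1429)


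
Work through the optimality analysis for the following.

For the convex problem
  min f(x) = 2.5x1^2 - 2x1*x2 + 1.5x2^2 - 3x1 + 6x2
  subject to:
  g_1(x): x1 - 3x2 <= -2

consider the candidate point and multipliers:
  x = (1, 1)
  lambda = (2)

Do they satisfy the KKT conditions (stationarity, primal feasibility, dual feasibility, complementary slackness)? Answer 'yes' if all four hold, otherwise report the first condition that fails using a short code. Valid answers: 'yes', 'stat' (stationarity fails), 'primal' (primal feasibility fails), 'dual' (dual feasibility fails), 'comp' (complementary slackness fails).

Gradient of f: grad f(x) = Q x + c = (0, 7)
Constraint values g_i(x) = a_i^T x - b_i:
  g_1((1, 1)) = 0
Stationarity residual: grad f(x) + sum_i lambda_i a_i = (2, 1)
  -> stationarity FAILS
Primal feasibility (all g_i <= 0): OK
Dual feasibility (all lambda_i >= 0): OK
Complementary slackness (lambda_i * g_i(x) = 0 for all i): OK

Verdict: the first failing condition is stationarity -> stat.

stat


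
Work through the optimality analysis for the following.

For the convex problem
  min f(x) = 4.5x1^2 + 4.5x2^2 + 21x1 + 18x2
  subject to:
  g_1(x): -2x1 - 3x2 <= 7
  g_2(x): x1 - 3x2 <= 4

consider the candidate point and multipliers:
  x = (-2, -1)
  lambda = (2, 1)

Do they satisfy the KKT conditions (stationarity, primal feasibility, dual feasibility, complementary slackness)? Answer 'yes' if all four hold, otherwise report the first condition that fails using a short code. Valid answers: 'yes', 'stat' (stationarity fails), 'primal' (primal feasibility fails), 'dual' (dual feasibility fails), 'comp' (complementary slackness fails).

Gradient of f: grad f(x) = Q x + c = (3, 9)
Constraint values g_i(x) = a_i^T x - b_i:
  g_1((-2, -1)) = 0
  g_2((-2, -1)) = -3
Stationarity residual: grad f(x) + sum_i lambda_i a_i = (0, 0)
  -> stationarity OK
Primal feasibility (all g_i <= 0): OK
Dual feasibility (all lambda_i >= 0): OK
Complementary slackness (lambda_i * g_i(x) = 0 for all i): FAILS

Verdict: the first failing condition is complementary_slackness -> comp.

comp


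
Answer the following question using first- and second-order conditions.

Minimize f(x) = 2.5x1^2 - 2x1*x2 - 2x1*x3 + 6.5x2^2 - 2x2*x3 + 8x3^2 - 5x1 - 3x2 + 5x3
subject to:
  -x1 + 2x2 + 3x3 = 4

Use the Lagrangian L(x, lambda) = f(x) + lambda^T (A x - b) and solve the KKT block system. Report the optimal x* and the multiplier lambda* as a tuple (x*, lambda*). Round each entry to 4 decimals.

Form the Lagrangian:
  L(x, lambda) = (1/2) x^T Q x + c^T x + lambda^T (A x - b)
Stationarity (grad_x L = 0): Q x + c + A^T lambda = 0.
Primal feasibility: A x = b.

This gives the KKT block system:
  [ Q   A^T ] [ x     ]   [-c ]
  [ A    0  ] [ lambda ] = [ b ]

Solving the linear system:
  x*      = (0.8812, 1.2087, 0.8213)
  lambda* = (-4.6537)
  f(x*)   = 7.3446

x* = (0.8812, 1.2087, 0.8213), lambda* = (-4.6537)


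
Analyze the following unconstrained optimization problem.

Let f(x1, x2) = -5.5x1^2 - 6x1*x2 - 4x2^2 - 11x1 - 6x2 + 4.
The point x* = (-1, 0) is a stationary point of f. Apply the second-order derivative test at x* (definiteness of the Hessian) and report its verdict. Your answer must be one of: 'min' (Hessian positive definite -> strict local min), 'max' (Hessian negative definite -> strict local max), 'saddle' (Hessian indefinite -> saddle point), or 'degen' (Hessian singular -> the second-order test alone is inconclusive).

Compute the Hessian H = grad^2 f:
  H = [[-11, -6], [-6, -8]]
Verify stationarity: grad f(x*) = H x* + g = (0, 0).
Eigenvalues of H: -15.6847, -3.3153.
Both eigenvalues < 0, so H is negative definite -> x* is a strict local max.

max


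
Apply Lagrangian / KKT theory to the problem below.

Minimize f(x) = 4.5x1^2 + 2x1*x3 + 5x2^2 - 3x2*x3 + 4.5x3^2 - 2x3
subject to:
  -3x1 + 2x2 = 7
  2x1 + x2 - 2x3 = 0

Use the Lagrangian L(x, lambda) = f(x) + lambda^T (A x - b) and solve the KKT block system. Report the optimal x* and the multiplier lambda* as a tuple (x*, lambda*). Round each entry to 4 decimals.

Form the Lagrangian:
  L(x, lambda) = (1/2) x^T Q x + c^T x + lambda^T (A x - b)
Stationarity (grad_x L = 0): Q x + c + A^T lambda = 0.
Primal feasibility: A x = b.

This gives the KKT block system:
  [ Q   A^T ] [ x     ]   [-c ]
  [ A    0  ] [ lambda ] = [ b ]

Solving the linear system:
  x*      = (-1.0696, 1.8957, -0.1217)
  lambda* = (-6.9304, -5.4609)
  f(x*)   = 24.3783

x* = (-1.0696, 1.8957, -0.1217), lambda* = (-6.9304, -5.4609)


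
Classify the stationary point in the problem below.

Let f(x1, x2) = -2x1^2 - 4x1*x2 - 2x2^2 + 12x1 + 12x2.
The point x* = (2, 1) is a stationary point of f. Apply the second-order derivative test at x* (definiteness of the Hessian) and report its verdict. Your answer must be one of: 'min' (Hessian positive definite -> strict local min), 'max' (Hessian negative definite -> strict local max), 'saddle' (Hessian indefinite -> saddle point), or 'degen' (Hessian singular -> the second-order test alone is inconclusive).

Compute the Hessian H = grad^2 f:
  H = [[-4, -4], [-4, -4]]
Verify stationarity: grad f(x*) = H x* + g = (0, 0).
Eigenvalues of H: -8, 0.
H has a zero eigenvalue (singular; negative semidefinite but not definite), so H is neither positive definite, negative definite, nor indefinite. The second-order test alone is inconclusive -> degen.
(Indeed, f is constant along the null direction of H through x*, so x* is not a strict local extremum.)

degen


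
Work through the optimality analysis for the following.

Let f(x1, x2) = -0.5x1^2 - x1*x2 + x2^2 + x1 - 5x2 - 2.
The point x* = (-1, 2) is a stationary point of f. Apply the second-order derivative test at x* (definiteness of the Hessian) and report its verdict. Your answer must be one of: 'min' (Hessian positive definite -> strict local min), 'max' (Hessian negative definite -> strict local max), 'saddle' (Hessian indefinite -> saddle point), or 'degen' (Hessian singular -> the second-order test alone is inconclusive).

Compute the Hessian H = grad^2 f:
  H = [[-1, -1], [-1, 2]]
Verify stationarity: grad f(x*) = H x* + g = (0, 0).
Eigenvalues of H: -1.3028, 2.3028.
Eigenvalues have mixed signs, so H is indefinite -> x* is a saddle point.

saddle


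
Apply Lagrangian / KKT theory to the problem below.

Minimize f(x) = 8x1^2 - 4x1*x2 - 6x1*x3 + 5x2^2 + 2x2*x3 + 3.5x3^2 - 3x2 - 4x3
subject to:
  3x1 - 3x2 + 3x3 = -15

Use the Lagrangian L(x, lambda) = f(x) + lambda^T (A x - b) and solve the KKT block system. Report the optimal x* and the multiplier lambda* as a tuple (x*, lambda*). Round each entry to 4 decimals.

Form the Lagrangian:
  L(x, lambda) = (1/2) x^T Q x + c^T x + lambda^T (A x - b)
Stationarity (grad_x L = 0): Q x + c + A^T lambda = 0.
Primal feasibility: A x = b.

This gives the KKT block system:
  [ Q   A^T ] [ x     ]   [-c ]
  [ A    0  ] [ lambda ] = [ b ]

Solving the linear system:
  x*      = (-1.2326, 1.361, -2.4064)
  lambda* = (3.5758)
  f(x*)   = 29.5896

x* = (-1.2326, 1.361, -2.4064), lambda* = (3.5758)


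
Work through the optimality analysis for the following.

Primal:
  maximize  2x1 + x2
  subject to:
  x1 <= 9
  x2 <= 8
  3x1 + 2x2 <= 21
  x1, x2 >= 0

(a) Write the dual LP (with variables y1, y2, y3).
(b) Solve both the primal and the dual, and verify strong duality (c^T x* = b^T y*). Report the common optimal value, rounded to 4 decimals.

The standard primal-dual pair for 'max c^T x s.t. A x <= b, x >= 0' is:
  Dual:  min b^T y  s.t.  A^T y >= c,  y >= 0.

So the dual LP is:
  minimize  9y1 + 8y2 + 21y3
  subject to:
    y1 + 3y3 >= 2
    y2 + 2y3 >= 1
    y1, y2, y3 >= 0

Solving the primal: x* = (7, 0).
  primal value c^T x* = 14.
Solving the dual: y* = (0, 0, 0.6667).
  dual value b^T y* = 14.
Strong duality: c^T x* = b^T y*. Confirmed.

14


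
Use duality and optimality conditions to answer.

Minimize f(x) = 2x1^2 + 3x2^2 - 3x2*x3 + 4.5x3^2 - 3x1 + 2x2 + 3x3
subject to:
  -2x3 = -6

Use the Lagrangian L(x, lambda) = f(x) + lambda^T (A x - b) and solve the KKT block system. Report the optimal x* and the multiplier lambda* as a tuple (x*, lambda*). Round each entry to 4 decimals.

Form the Lagrangian:
  L(x, lambda) = (1/2) x^T Q x + c^T x + lambda^T (A x - b)
Stationarity (grad_x L = 0): Q x + c + A^T lambda = 0.
Primal feasibility: A x = b.

This gives the KKT block system:
  [ Q   A^T ] [ x     ]   [-c ]
  [ A    0  ] [ lambda ] = [ b ]

Solving the linear system:
  x*      = (0.75, 1.1667, 3)
  lambda* = (13.25)
  f(x*)   = 44.2917

x* = (0.75, 1.1667, 3), lambda* = (13.25)


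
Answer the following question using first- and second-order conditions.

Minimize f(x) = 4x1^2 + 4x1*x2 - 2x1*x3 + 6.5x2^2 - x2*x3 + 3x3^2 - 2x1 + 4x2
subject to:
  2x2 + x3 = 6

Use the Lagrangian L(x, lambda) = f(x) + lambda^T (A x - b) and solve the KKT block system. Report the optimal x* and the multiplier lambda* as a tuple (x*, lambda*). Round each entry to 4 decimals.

Form the Lagrangian:
  L(x, lambda) = (1/2) x^T Q x + c^T x + lambda^T (A x - b)
Stationarity (grad_x L = 0): Q x + c + A^T lambda = 0.
Primal feasibility: A x = b.

This gives the KKT block system:
  [ Q   A^T ] [ x     ]   [-c ]
  [ A    0  ] [ lambda ] = [ b ]

Solving the linear system:
  x*      = (-0.0682, 1.8182, 2.3636)
  lambda* = (-12.5)
  f(x*)   = 41.2045

x* = (-0.0682, 1.8182, 2.3636), lambda* = (-12.5)


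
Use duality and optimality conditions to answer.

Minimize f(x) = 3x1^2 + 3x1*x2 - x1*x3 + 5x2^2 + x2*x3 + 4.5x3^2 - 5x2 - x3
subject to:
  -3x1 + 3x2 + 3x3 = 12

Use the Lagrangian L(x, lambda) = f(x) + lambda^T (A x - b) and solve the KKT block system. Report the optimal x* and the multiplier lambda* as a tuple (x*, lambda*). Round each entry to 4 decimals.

Form the Lagrangian:
  L(x, lambda) = (1/2) x^T Q x + c^T x + lambda^T (A x - b)
Stationarity (grad_x L = 0): Q x + c + A^T lambda = 0.
Primal feasibility: A x = b.

This gives the KKT block system:
  [ Q   A^T ] [ x     ]   [-c ]
  [ A    0  ] [ lambda ] = [ b ]

Solving the linear system:
  x*      = (-1.8683, 1.678, 0.4537)
  lambda* = (-2.2098)
  f(x*)   = 8.8366

x* = (-1.8683, 1.678, 0.4537), lambda* = (-2.2098)


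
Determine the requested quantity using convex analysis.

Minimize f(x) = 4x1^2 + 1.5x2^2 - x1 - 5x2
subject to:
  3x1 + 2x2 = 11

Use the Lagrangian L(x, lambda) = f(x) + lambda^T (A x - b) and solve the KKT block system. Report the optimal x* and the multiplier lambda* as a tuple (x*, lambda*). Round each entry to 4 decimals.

Form the Lagrangian:
  L(x, lambda) = (1/2) x^T Q x + c^T x + lambda^T (A x - b)
Stationarity (grad_x L = 0): Q x + c + A^T lambda = 0.
Primal feasibility: A x = b.

This gives the KKT block system:
  [ Q   A^T ] [ x     ]   [-c ]
  [ A    0  ] [ lambda ] = [ b ]

Solving the linear system:
  x*      = (1.2373, 3.6441)
  lambda* = (-2.9661)
  f(x*)   = 6.5847

x* = (1.2373, 3.6441), lambda* = (-2.9661)


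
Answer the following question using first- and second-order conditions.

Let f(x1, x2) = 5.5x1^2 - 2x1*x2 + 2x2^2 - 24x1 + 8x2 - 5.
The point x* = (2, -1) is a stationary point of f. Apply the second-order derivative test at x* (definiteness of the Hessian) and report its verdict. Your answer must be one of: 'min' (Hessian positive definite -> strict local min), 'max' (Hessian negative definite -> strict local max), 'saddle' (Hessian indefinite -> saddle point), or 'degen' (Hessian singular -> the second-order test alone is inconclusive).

Compute the Hessian H = grad^2 f:
  H = [[11, -2], [-2, 4]]
Verify stationarity: grad f(x*) = H x* + g = (0, 0).
Eigenvalues of H: 3.4689, 11.5311.
Both eigenvalues > 0, so H is positive definite -> x* is a strict local min.

min


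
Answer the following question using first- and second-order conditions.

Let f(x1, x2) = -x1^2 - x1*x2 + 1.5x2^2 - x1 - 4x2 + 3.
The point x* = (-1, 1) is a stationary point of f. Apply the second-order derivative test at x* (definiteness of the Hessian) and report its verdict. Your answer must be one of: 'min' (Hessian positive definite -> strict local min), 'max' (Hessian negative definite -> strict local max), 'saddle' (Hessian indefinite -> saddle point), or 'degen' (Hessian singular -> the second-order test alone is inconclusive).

Compute the Hessian H = grad^2 f:
  H = [[-2, -1], [-1, 3]]
Verify stationarity: grad f(x*) = H x* + g = (0, 0).
Eigenvalues of H: -2.1926, 3.1926.
Eigenvalues have mixed signs, so H is indefinite -> x* is a saddle point.

saddle


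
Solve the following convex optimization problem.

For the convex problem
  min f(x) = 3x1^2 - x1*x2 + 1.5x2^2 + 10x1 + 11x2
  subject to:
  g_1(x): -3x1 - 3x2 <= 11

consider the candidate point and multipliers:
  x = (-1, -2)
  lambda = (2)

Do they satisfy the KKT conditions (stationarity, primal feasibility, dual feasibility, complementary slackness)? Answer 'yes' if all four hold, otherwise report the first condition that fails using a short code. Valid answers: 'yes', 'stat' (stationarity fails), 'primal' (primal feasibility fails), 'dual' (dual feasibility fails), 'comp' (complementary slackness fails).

Gradient of f: grad f(x) = Q x + c = (6, 6)
Constraint values g_i(x) = a_i^T x - b_i:
  g_1((-1, -2)) = -2
Stationarity residual: grad f(x) + sum_i lambda_i a_i = (0, 0)
  -> stationarity OK
Primal feasibility (all g_i <= 0): OK
Dual feasibility (all lambda_i >= 0): OK
Complementary slackness (lambda_i * g_i(x) = 0 for all i): FAILS

Verdict: the first failing condition is complementary_slackness -> comp.

comp


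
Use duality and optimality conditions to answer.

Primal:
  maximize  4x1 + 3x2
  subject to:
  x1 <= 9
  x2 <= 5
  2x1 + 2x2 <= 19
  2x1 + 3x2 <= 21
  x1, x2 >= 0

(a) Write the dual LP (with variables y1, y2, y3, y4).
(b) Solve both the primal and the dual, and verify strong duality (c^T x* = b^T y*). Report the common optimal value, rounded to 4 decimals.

The standard primal-dual pair for 'max c^T x s.t. A x <= b, x >= 0' is:
  Dual:  min b^T y  s.t.  A^T y >= c,  y >= 0.

So the dual LP is:
  minimize  9y1 + 5y2 + 19y3 + 21y4
  subject to:
    y1 + 2y3 + 2y4 >= 4
    y2 + 2y3 + 3y4 >= 3
    y1, y2, y3, y4 >= 0

Solving the primal: x* = (9, 0.5).
  primal value c^T x* = 37.5.
Solving the dual: y* = (1, 0, 1.5, 0).
  dual value b^T y* = 37.5.
Strong duality: c^T x* = b^T y*. Confirmed.

37.5


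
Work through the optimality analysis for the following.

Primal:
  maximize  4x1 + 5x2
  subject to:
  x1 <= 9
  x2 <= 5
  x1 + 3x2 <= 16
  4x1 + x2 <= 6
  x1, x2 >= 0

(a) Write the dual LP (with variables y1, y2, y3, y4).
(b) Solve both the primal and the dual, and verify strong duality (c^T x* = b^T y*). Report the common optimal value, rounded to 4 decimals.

The standard primal-dual pair for 'max c^T x s.t. A x <= b, x >= 0' is:
  Dual:  min b^T y  s.t.  A^T y >= c,  y >= 0.

So the dual LP is:
  minimize  9y1 + 5y2 + 16y3 + 6y4
  subject to:
    y1 + y3 + 4y4 >= 4
    y2 + 3y3 + y4 >= 5
    y1, y2, y3, y4 >= 0

Solving the primal: x* = (0.25, 5).
  primal value c^T x* = 26.
Solving the dual: y* = (0, 4, 0, 1).
  dual value b^T y* = 26.
Strong duality: c^T x* = b^T y*. Confirmed.

26


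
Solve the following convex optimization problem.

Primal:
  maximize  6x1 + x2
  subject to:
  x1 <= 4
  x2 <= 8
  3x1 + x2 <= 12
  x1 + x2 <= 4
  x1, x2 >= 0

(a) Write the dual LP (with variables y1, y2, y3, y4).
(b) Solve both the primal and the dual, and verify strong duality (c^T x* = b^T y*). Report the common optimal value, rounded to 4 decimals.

The standard primal-dual pair for 'max c^T x s.t. A x <= b, x >= 0' is:
  Dual:  min b^T y  s.t.  A^T y >= c,  y >= 0.

So the dual LP is:
  minimize  4y1 + 8y2 + 12y3 + 4y4
  subject to:
    y1 + 3y3 + y4 >= 6
    y2 + y3 + y4 >= 1
    y1, y2, y3, y4 >= 0

Solving the primal: x* = (4, 0).
  primal value c^T x* = 24.
Solving the dual: y* = (5, 0, 0, 1).
  dual value b^T y* = 24.
Strong duality: c^T x* = b^T y*. Confirmed.

24


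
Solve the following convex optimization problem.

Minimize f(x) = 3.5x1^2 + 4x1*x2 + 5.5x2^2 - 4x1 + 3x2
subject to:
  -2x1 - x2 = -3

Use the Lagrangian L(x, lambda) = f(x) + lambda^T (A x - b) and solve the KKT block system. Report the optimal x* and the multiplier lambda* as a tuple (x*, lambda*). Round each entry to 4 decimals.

Form the Lagrangian:
  L(x, lambda) = (1/2) x^T Q x + c^T x + lambda^T (A x - b)
Stationarity (grad_x L = 0): Q x + c + A^T lambda = 0.
Primal feasibility: A x = b.

This gives the KKT block system:
  [ Q   A^T ] [ x     ]   [-c ]
  [ A    0  ] [ lambda ] = [ b ]

Solving the linear system:
  x*      = (1.8286, -0.6571)
  lambda* = (3.0857)
  f(x*)   = -0.0143

x* = (1.8286, -0.6571), lambda* = (3.0857)


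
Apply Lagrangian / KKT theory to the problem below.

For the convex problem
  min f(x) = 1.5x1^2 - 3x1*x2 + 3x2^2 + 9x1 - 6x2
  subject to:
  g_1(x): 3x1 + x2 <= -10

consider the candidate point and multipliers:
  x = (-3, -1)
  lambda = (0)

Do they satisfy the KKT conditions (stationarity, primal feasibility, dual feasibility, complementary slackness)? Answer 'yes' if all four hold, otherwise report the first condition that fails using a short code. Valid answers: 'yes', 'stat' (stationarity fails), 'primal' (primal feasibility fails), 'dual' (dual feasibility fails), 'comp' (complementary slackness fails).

Gradient of f: grad f(x) = Q x + c = (3, -3)
Constraint values g_i(x) = a_i^T x - b_i:
  g_1((-3, -1)) = 0
Stationarity residual: grad f(x) + sum_i lambda_i a_i = (3, -3)
  -> stationarity FAILS
Primal feasibility (all g_i <= 0): OK
Dual feasibility (all lambda_i >= 0): OK
Complementary slackness (lambda_i * g_i(x) = 0 for all i): OK

Verdict: the first failing condition is stationarity -> stat.

stat


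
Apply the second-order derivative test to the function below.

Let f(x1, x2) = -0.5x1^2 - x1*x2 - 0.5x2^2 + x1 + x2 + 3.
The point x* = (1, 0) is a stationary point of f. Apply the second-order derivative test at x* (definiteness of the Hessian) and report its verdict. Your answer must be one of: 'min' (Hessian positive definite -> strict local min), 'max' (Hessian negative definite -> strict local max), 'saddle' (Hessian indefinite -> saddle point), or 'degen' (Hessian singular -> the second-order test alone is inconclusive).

Compute the Hessian H = grad^2 f:
  H = [[-1, -1], [-1, -1]]
Verify stationarity: grad f(x*) = H x* + g = (0, 0).
Eigenvalues of H: -2, 0.
H has a zero eigenvalue (singular; negative semidefinite but not definite), so H is neither positive definite, negative definite, nor indefinite. The second-order test alone is inconclusive -> degen.
(Indeed, f is constant along the null direction of H through x*, so x* is not a strict local extremum.)

degen


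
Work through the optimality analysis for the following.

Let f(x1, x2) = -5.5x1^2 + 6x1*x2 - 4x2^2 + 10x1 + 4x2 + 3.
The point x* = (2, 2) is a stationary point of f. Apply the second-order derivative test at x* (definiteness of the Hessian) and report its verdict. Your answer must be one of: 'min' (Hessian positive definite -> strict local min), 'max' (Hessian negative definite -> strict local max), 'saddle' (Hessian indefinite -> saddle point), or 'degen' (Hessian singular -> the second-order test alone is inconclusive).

Compute the Hessian H = grad^2 f:
  H = [[-11, 6], [6, -8]]
Verify stationarity: grad f(x*) = H x* + g = (0, 0).
Eigenvalues of H: -15.6847, -3.3153.
Both eigenvalues < 0, so H is negative definite -> x* is a strict local max.

max


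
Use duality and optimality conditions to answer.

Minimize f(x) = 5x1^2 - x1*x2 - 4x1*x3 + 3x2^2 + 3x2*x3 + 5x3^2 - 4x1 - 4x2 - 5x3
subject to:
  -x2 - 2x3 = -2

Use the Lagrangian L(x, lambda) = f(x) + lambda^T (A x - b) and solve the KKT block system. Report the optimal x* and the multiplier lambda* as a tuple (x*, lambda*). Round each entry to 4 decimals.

Form the Lagrangian:
  L(x, lambda) = (1/2) x^T Q x + c^T x + lambda^T (A x - b)
Stationarity (grad_x L = 0): Q x + c + A^T lambda = 0.
Primal feasibility: A x = b.

This gives the KKT block system:
  [ Q   A^T ] [ x     ]   [-c ]
  [ A    0  ] [ lambda ] = [ b ]

Solving the linear system:
  x*      = (0.75, 0.5, 0.75)
  lambda* = (0.5)
  f(x*)   = -3.875

x* = (0.75, 0.5, 0.75), lambda* = (0.5)


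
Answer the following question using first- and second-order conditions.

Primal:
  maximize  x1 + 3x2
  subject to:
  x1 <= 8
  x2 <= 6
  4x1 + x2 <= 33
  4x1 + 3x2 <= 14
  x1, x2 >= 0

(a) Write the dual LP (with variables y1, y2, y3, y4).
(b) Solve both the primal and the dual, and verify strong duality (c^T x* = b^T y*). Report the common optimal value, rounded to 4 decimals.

The standard primal-dual pair for 'max c^T x s.t. A x <= b, x >= 0' is:
  Dual:  min b^T y  s.t.  A^T y >= c,  y >= 0.

So the dual LP is:
  minimize  8y1 + 6y2 + 33y3 + 14y4
  subject to:
    y1 + 4y3 + 4y4 >= 1
    y2 + y3 + 3y4 >= 3
    y1, y2, y3, y4 >= 0

Solving the primal: x* = (0, 4.6667).
  primal value c^T x* = 14.
Solving the dual: y* = (0, 0, 0, 1).
  dual value b^T y* = 14.
Strong duality: c^T x* = b^T y*. Confirmed.

14


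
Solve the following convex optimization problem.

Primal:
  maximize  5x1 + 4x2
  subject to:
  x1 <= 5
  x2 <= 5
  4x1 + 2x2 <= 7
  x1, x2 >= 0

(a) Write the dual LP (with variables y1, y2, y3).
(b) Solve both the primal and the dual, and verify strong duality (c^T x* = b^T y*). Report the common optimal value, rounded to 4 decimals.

The standard primal-dual pair for 'max c^T x s.t. A x <= b, x >= 0' is:
  Dual:  min b^T y  s.t.  A^T y >= c,  y >= 0.

So the dual LP is:
  minimize  5y1 + 5y2 + 7y3
  subject to:
    y1 + 4y3 >= 5
    y2 + 2y3 >= 4
    y1, y2, y3 >= 0

Solving the primal: x* = (0, 3.5).
  primal value c^T x* = 14.
Solving the dual: y* = (0, 0, 2).
  dual value b^T y* = 14.
Strong duality: c^T x* = b^T y*. Confirmed.

14


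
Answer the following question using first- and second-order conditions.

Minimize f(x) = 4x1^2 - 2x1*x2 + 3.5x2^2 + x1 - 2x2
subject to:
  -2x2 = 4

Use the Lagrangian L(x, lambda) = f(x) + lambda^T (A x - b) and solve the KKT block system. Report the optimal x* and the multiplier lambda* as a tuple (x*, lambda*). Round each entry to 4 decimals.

Form the Lagrangian:
  L(x, lambda) = (1/2) x^T Q x + c^T x + lambda^T (A x - b)
Stationarity (grad_x L = 0): Q x + c + A^T lambda = 0.
Primal feasibility: A x = b.

This gives the KKT block system:
  [ Q   A^T ] [ x     ]   [-c ]
  [ A    0  ] [ lambda ] = [ b ]

Solving the linear system:
  x*      = (-0.625, -2)
  lambda* = (-7.375)
  f(x*)   = 16.4375

x* = (-0.625, -2), lambda* = (-7.375)


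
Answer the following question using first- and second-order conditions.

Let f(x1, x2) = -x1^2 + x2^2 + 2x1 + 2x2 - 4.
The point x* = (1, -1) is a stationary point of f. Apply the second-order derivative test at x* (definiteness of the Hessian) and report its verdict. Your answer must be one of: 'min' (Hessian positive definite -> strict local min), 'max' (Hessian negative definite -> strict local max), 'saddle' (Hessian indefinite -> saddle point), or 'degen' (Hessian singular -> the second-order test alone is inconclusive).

Compute the Hessian H = grad^2 f:
  H = [[-2, 0], [0, 2]]
Verify stationarity: grad f(x*) = H x* + g = (0, 0).
Eigenvalues of H: -2, 2.
Eigenvalues have mixed signs, so H is indefinite -> x* is a saddle point.

saddle


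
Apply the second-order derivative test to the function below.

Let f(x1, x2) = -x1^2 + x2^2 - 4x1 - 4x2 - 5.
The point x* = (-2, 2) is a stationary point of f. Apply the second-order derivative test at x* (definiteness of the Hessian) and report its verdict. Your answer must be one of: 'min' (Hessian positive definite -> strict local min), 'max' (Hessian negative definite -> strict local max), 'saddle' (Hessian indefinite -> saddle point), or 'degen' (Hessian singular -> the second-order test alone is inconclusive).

Compute the Hessian H = grad^2 f:
  H = [[-2, 0], [0, 2]]
Verify stationarity: grad f(x*) = H x* + g = (0, 0).
Eigenvalues of H: -2, 2.
Eigenvalues have mixed signs, so H is indefinite -> x* is a saddle point.

saddle


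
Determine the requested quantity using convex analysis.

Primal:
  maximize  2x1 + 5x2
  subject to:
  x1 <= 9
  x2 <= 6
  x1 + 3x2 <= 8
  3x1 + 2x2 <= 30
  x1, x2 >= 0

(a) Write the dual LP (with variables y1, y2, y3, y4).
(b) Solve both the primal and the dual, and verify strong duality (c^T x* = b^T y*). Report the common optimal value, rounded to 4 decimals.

The standard primal-dual pair for 'max c^T x s.t. A x <= b, x >= 0' is:
  Dual:  min b^T y  s.t.  A^T y >= c,  y >= 0.

So the dual LP is:
  minimize  9y1 + 6y2 + 8y3 + 30y4
  subject to:
    y1 + y3 + 3y4 >= 2
    y2 + 3y3 + 2y4 >= 5
    y1, y2, y3, y4 >= 0

Solving the primal: x* = (8, 0).
  primal value c^T x* = 16.
Solving the dual: y* = (0, 0, 2, 0).
  dual value b^T y* = 16.
Strong duality: c^T x* = b^T y*. Confirmed.

16


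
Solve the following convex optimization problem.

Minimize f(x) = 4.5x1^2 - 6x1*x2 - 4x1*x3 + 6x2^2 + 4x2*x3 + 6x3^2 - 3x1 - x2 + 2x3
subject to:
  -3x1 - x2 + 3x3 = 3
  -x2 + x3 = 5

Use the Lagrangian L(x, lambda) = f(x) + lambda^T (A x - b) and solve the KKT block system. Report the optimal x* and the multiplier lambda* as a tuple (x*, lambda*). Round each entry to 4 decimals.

Form the Lagrangian:
  L(x, lambda) = (1/2) x^T Q x + c^T x + lambda^T (A x - b)
Stationarity (grad_x L = 0): Q x + c + A^T lambda = 0.
Primal feasibility: A x = b.

This gives the KKT block system:
  [ Q   A^T ] [ x     ]   [-c ]
  [ A    0  ] [ lambda ] = [ b ]

Solving the linear system:
  x*      = (2.5392, -2.1912, 2.8088)
  lambda* = (7.2549, -38.549)
  f(x*)   = 85.5858

x* = (2.5392, -2.1912, 2.8088), lambda* = (7.2549, -38.549)


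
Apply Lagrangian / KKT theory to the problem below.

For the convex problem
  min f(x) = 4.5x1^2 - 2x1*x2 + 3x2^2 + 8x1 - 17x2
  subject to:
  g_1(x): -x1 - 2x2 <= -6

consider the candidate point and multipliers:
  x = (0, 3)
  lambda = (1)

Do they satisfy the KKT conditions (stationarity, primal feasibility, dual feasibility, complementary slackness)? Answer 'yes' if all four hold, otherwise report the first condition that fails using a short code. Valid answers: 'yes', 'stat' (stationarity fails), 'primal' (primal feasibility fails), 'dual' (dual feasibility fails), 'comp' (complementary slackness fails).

Gradient of f: grad f(x) = Q x + c = (2, 1)
Constraint values g_i(x) = a_i^T x - b_i:
  g_1((0, 3)) = 0
Stationarity residual: grad f(x) + sum_i lambda_i a_i = (1, -1)
  -> stationarity FAILS
Primal feasibility (all g_i <= 0): OK
Dual feasibility (all lambda_i >= 0): OK
Complementary slackness (lambda_i * g_i(x) = 0 for all i): OK

Verdict: the first failing condition is stationarity -> stat.

stat


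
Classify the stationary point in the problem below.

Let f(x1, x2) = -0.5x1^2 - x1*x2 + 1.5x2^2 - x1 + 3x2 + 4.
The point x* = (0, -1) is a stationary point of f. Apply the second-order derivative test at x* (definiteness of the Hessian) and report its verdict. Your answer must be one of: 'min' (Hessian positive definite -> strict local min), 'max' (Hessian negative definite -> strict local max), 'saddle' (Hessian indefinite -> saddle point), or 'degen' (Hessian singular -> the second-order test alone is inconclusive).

Compute the Hessian H = grad^2 f:
  H = [[-1, -1], [-1, 3]]
Verify stationarity: grad f(x*) = H x* + g = (0, 0).
Eigenvalues of H: -1.2361, 3.2361.
Eigenvalues have mixed signs, so H is indefinite -> x* is a saddle point.

saddle
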